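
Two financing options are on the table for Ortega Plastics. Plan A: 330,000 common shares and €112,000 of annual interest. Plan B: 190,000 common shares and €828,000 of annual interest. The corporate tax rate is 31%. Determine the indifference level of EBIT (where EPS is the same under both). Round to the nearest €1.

Set EPS_A = EPS_B: (EBIT − €112,000)(1 − 0.31) ÷ 330,000 = (EBIT − €828,000)(1 − 0.31) ÷ 190,000.
The (1 − t) factor cancels: (EBIT − 112,000) × 190,000 = (EBIT − 828,000) × 330,000.
EBIT × (330,000 − 190,000) = 828,000 × 330,000 − 112,000 × 190,000 = 251,960,000,000, so EBIT = 251,960,000,000 ÷ 140,000 = 1,799,714.29.

€1,799,714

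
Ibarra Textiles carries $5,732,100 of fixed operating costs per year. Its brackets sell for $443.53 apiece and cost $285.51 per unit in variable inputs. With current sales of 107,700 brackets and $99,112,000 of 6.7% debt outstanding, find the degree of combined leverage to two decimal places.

Contribution at this volume is 107,700 × $158.02 = $17,018,754.00.
Subtracting fixed costs: EBIT = $17,018,754.00 − $5,732,100 = $11,286,654.00. Interest = $6,640,504.00, so EBIT − I = $4,646,150.00.
DCL = contribution ÷ (EBIT − I) = $17,018,754.00 ÷ $4,646,150.00 = 3.6630.

3.66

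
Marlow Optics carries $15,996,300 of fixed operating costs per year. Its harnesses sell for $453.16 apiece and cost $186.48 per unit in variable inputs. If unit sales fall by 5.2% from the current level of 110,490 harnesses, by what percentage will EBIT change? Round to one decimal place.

Contribution at this volume is 110,490 × $266.68 = $29,465,473.20.
Operating income = contribution − fixed costs = $29,465,473.20 − $15,996,300 = $13,469,173.20.
So DOL = total CM / EBIT = $29,465,473.20 / $13,469,173.20 = 2.1876.
So EBIT moves 2.1876 × (-5.2%) = -11.4%.

-11.4%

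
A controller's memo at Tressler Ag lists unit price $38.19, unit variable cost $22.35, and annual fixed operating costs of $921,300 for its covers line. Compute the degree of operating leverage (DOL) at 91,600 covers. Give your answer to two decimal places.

At 91,600 units, contribution = 91,600 × $15.84 = $1,450,944.00.
Operating income = contribution − fixed costs = $1,450,944.00 − $921,300 = $529,644.00.
So DOL = total CM / EBIT = $1,450,944.00 / $529,644.00 = 2.7395.

2.74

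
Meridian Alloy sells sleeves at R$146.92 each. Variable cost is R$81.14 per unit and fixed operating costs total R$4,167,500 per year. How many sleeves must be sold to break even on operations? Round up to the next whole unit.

Contribution margin per unit = R$146.92 − R$81.14 = R$65.78.
Units to break even: R$4,167,500 ÷ R$65.78 = 63,355.12, rounded up to 63,356.

63,356 sleeves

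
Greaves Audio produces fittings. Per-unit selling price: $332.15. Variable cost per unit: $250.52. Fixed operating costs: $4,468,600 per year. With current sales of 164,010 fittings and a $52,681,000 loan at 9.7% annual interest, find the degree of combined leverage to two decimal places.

3.51

Total contribution margin = 164,010 × $81.63 = $13,388,136.30.
Subtracting fixed costs: EBIT = $13,388,136.30 − $4,468,600 = $8,919,536.30. Interest = $5,110,057.00.
DOL = $13,388,136.30 ÷ $8,919,536.30 = 1.5010; DFL = $8,919,536.30 ÷ $3,809,479.30 = 2.3414.
DCL = DOL × DFL = 1.5010 × 2.3414 = 3.5144.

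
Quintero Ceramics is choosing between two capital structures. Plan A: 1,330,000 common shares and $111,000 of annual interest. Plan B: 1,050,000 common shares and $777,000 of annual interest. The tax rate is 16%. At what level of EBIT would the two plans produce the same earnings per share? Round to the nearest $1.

At indifference, (EBIT − 111,000)(1 − t)/1,330,000 = (EBIT − 777,000)(1 − t)/1,050,000.
Cancelling (1 − t) and cross-multiplying: 1,050,000·(EBIT − 111,000) = 1,330,000·(EBIT − 777,000).
EBIT × (1,330,000 − 1,050,000) = 777,000 × 1,330,000 − 111,000 × 1,050,000 = 916,860,000,000, so EBIT = 916,860,000,000 ÷ 280,000 = 3,274,500.00.

$3,274,500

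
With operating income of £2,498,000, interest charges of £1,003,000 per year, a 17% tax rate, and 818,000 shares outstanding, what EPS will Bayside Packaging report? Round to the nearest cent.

Pre-tax income = £2,498,000 − £1,003,000.00 = £1,495,000.00.
Net income = £1,495,000.00 × (1 − 0.17) = £1,240,850.00.
EPS = £1,240,850.00 ÷ 818,000 = £1.52.

£1.52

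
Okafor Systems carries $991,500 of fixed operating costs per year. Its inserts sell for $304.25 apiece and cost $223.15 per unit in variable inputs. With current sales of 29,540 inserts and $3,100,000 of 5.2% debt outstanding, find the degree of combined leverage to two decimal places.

1.93

At 29,540 units, contribution = 29,540 × $81.10 = $2,395,694.00.
EBIT = $2,395,694.00 − $991,500 = $1,404,194.00. Interest = $161,200.00.
DOL = $2,395,694.00 ÷ $1,404,194.00 = 1.7061; DFL = $1,404,194.00 ÷ $1,242,994.00 = 1.1297.
Combined leverage = 1.7061 × 1.1297 = 1.9274.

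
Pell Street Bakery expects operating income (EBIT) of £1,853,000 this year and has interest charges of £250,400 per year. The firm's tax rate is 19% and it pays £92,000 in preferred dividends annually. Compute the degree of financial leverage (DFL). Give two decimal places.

Annual interest charges come to £250,400.00.
Preferred dividends grossed up pre-tax: £92,000 / (1 − 0.19) = £113,580.25.
DFL = EBIT ÷ [EBIT − I − D_p/(1−t)] = £1,853,000 ÷ [£1,853,000 − £250,400.00 − £113,580.25] = £1,853,000 ÷ £1,489,019.75 = 1.2444.

1.24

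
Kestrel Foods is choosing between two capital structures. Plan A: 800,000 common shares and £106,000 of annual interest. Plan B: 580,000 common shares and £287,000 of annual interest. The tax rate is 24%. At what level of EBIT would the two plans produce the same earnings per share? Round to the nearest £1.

Set EPS_A = EPS_B: (EBIT − £106,000)(1 − 0.24) ÷ 800,000 = (EBIT − £287,000)(1 − 0.24) ÷ 580,000.
Cancelling (1 − t) and cross-multiplying: 580,000·(EBIT − 106,000) = 800,000·(EBIT − 287,000).
EBIT × (800,000 − 580,000) = 287,000 × 800,000 − 106,000 × 580,000 = 168,120,000,000, so EBIT = 168,120,000,000 ÷ 220,000 = 764,181.82.

£764,182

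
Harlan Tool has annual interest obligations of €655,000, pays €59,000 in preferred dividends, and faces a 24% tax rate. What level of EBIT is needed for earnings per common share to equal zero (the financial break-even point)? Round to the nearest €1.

Grossing the preferred dividend up to pre-tax terms: €59,000 / (1 − 0.24) = €77,631.58.
EPS = 0 when EBIT covers interest plus the pre-tax preferred burden: €655,000 + €77,631.58 = €732,631.58.

€732,632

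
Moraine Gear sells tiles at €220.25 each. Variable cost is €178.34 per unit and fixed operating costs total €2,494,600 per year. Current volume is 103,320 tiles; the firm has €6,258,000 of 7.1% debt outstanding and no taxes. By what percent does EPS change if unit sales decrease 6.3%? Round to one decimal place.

At 103,320 units, contribution = 103,320 × €41.91 = €4,330,141.20.
Operating income = contribution − fixed costs = €4,330,141.20 − €2,494,600 = €1,835,541.20.
Interest = €444,318.00, so EBIT − I = €1,391,223.20.
DCL = total CM / (EBIT − I) = €4,330,141.20 / €1,391,223.20 = 3.1125.
%ΔEPS = DCL × %ΔSales = 3.1125 × -6.3% = -19.6%.

-19.6%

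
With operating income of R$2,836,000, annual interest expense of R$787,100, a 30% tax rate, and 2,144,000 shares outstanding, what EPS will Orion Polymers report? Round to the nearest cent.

R$0.67

Interest = R$787,100.00, so EBT = R$2,836,000 − R$787,100.00 = R$2,048,900.00.
Net income = R$2,048,900.00 × (1 − 0.30) = R$1,434,230.00.
EPS = R$1,434,230.00 ÷ 2,144,000 = R$0.67.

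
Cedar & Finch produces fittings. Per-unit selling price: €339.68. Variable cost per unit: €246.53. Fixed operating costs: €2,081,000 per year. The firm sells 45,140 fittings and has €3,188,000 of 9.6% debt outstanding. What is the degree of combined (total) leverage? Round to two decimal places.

At 45,140 units, contribution = 45,140 × €93.15 = €4,204,791.00.
Subtracting fixed costs: EBIT = €4,204,791.00 − €2,081,000 = €2,123,791.00. Interest = €306,048.00, so EBIT − I = €1,817,743.00.
Degree of total leverage = total CM / (EBIT − interest) = €4,204,791.00 / €1,817,743.00 = 2.3132.

2.31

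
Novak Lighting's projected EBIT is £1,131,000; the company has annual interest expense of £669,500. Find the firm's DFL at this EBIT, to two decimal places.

Annual interest charges come to £669,500.00.
Degree of financial leverage = EBIT / (EBIT − interest) = £1,131,000 / £461,500.00 = 2.4507.

2.45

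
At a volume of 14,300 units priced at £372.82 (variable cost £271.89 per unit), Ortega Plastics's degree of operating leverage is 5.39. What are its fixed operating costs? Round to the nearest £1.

Contribution at this volume is 14,300 × £100.93 = £1,443,299.00.
Since DOL = CM ÷ EBIT, EBIT = £1,443,299.00 ÷ 5.39 = £267,773.47.
Fixed costs = CM − EBIT = £1,443,299.00 − £267,773.47 = £1,175,526.

£1,175,526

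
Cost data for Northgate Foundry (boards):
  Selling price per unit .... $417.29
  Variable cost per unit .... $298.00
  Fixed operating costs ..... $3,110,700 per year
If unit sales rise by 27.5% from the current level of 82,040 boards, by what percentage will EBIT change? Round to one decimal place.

Total contribution margin = 82,040 × $119.29 = $9,786,551.60.
EBIT = $9,786,551.60 − $3,110,700 = $6,675,851.60.
DOL = contribution ÷ EBIT = $9,786,551.60 ÷ $6,675,851.60 = 1.4660.
So EBIT moves 1.4660 × (+27.5%) = +40.3%.

+40.3%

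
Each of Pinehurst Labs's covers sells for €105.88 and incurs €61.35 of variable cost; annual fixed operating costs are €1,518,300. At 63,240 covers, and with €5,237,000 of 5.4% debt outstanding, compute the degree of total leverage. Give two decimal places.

Contribution at this volume is 63,240 × €44.53 = €2,816,077.20.
EBIT = €2,816,077.20 − €1,518,300 = €1,297,777.20. Interest = €282,798.00, so EBIT − I = €1,014,979.20.
DCL = contribution ÷ (EBIT − I) = €2,816,077.20 ÷ €1,014,979.20 = 2.7745.

2.77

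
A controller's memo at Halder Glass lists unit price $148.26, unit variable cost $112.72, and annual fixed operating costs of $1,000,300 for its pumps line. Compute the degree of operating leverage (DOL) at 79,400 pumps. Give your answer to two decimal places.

At 79,400 units, contribution = 79,400 × $35.54 = $2,821,876.00.
Operating income = contribution − fixed costs = $2,821,876.00 − $1,000,300 = $1,821,576.00.
DOL = contribution ÷ EBIT = $2,821,876.00 ÷ $1,821,576.00 = 1.5491.

1.55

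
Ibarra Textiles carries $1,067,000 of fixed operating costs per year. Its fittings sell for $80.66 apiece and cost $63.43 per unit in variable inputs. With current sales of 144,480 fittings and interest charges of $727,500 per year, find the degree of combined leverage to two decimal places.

3.58

At 144,480 units, contribution = 144,480 × $17.23 = $2,489,390.40.
Subtracting fixed costs: EBIT = $2,489,390.40 − $1,067,000 = $1,422,390.40. Interest = $727,500.00.
DOL = $2,489,390.40 ÷ $1,422,390.40 = 1.7501; DFL = $1,422,390.40 ÷ $694,890.40 = 2.0469.
Combined leverage = 1.7501 × 2.0469 = 3.5823.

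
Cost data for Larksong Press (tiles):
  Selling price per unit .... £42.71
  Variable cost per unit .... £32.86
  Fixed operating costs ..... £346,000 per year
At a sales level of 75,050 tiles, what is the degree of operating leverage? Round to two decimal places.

Total contribution margin = 75,050 × £9.85 = £739,242.50.
EBIT = £739,242.50 − £346,000 = £393,242.50.
Degree of operating leverage = £739,242.50 / £393,242.50 = 1.8799.

1.88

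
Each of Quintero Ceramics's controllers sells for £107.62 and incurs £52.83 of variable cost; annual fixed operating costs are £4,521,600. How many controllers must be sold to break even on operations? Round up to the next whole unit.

Each unit contributes £107.62 − £52.83 = £54.79.
Units to break even: £4,521,600 ÷ £54.79 = 82,526.01, rounded up to 82,527.

82,527 controllers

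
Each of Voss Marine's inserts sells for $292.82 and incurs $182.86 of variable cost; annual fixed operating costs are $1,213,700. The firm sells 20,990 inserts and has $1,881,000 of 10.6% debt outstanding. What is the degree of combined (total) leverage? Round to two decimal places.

Contribution at this volume is 20,990 × $109.96 = $2,308,060.40.
Operating income = contribution − fixed costs = $2,308,060.40 − $1,213,700 = $1,094,360.40. Interest = $199,386.00.
DOL = $2,308,060.40 ÷ $1,094,360.40 = 2.1090; DFL = $1,094,360.40 ÷ $894,974.40 = 1.2228.
Combined leverage = 2.1090 × 1.2228 = 2.5789.

2.58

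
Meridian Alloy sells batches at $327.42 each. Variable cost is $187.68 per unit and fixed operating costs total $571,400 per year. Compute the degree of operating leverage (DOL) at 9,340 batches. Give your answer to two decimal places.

1.78

Contribution at this volume is 9,340 × $139.74 = $1,305,171.60.
Operating income = contribution − fixed costs = $1,305,171.60 − $571,400 = $733,771.60.
DOL = contribution ÷ EBIT = $1,305,171.60 ÷ $733,771.60 = 1.7787.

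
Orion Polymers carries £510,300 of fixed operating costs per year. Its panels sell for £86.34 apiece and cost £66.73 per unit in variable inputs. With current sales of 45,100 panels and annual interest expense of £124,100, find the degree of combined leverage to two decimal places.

3.54

At 45,100 units, contribution = 45,100 × £19.61 = £884,411.00.
Operating income = contribution − fixed costs = £884,411.00 − £510,300 = £374,111.00. Interest = £124,100.00.
DOL = £884,411.00 ÷ £374,111.00 = 2.3640; DFL = £374,111.00 ÷ £250,011.00 = 1.4964.
DCL = DOL × DFL = 2.3640 × 1.4964 = 3.5375.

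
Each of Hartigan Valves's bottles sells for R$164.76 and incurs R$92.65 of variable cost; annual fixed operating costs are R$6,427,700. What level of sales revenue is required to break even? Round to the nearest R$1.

Contribution margin per unit = R$164.76 − R$92.65 = R$72.11, a CM ratio of R$72.11 ÷ R$164.76 = 0.4377.
Break-even sales = FC ÷ CM ratio = R$6,427,700 × R$164.76 / R$72.11 = R$14,686,283.

R$14,686,283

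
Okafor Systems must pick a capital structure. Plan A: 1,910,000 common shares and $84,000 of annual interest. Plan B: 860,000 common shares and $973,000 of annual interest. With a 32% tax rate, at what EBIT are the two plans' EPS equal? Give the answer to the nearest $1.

Set EPS_A = EPS_B: (EBIT − $84,000)(1 − 0.32) ÷ 1,910,000 = (EBIT − $973,000)(1 − 0.32) ÷ 860,000.
Cancelling (1 − t) and cross-multiplying: 860,000·(EBIT − 84,000) = 1,910,000·(EBIT − 973,000).
Solving, EBIT = (973,000·1,910,000 − 84,000·860,000) / (1,910,000 − 860,000) = 1,786,190,000,000 / 1,050,000 = 1,701,133.33.

$1,701,133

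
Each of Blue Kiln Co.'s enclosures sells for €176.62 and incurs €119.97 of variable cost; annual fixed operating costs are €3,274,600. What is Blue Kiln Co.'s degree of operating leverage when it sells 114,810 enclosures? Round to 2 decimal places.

2.01

Total contribution margin = 114,810 × €56.65 = €6,503,986.50.
EBIT = €6,503,986.50 − €3,274,600 = €3,229,386.50.
So DOL = total CM / EBIT = €6,503,986.50 / €3,229,386.50 = 2.0140.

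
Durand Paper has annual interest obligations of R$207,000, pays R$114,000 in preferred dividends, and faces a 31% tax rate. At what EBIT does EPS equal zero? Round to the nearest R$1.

R$372,217

Preferred dividends are paid after tax, so their pre-tax equivalent is R$114,000 ÷ (1 − 0.31) = R$165,217.39.
Financial break-even EBIT = interest + D_p ÷ (1 − t) = R$207,000 + R$165,217.39 = R$372,217.39.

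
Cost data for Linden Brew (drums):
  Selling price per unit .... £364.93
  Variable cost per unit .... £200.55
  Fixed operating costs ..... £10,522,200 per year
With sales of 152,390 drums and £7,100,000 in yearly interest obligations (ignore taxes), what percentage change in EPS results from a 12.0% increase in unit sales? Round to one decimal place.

At 152,390 units, contribution = 152,390 × £164.38 = £25,049,868.20.
Subtracting fixed costs: EBIT = £25,049,868.20 − £10,522,200 = £14,527,668.20.
After interest of £7,100,000.00, pre-tax earnings = £7,427,668.20.
DCL = total CM / (EBIT − I) = £25,049,868.20 / £7,427,668.20 = 3.3725.
EPS therefore changes by 3.3725 × (+12.0%) = +40.5%.

+40.5%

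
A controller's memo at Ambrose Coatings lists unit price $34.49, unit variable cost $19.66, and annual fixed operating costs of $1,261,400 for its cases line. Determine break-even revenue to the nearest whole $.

CM per unit = $34.49 − $19.66 = $14.83; CM ratio = $14.83 / $34.49 = 0.4300.
Break-even revenue = fixed costs × price ÷ CM = $1,261,400 × $34.49 ÷ $14.83 = $2,933,627.

$2,933,627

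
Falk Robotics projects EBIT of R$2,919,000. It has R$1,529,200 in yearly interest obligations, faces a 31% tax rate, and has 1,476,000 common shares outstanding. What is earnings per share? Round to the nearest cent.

R$0.65

Pre-tax income = R$2,919,000 − R$1,529,200.00 = R$1,389,800.00.
After tax at 31%: net income = R$1,389,800.00 × 0.69 = R$958,962.00.
EPS = R$958,962.00 ÷ 1,476,000 = R$0.65.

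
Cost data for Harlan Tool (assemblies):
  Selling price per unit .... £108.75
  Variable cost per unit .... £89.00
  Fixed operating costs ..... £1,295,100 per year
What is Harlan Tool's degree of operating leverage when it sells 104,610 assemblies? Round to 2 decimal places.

Contribution at this volume is 104,610 × £19.75 = £2,066,047.50.
EBIT = £2,066,047.50 − £1,295,100 = £770,947.50.
DOL = contribution ÷ EBIT = £2,066,047.50 ÷ £770,947.50 = 2.6799.

2.68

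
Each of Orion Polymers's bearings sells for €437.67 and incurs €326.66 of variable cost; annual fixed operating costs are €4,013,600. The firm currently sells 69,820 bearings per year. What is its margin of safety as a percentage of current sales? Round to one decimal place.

48.2%

Each unit contributes €437.67 − €326.66 = €111.01. Break-even units = €4,013,600 ÷ €111.01 = 36,155.30; break-even revenue = 36,155.30 × €437.67 = €15,824,090.73.
Actual sales revenue = 69,820 × €437.67 = €30,558,119.40.
Margin of safety = (€30,558,119.40 − €15,824,090.73) ÷ €30,558,119.40 = 48.2%.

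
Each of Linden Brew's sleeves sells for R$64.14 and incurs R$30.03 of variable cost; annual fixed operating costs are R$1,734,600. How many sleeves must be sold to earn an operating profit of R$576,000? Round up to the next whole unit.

67,740 sleeves

Unit CM = price − variable cost = R$64.14 − R$30.03 = R$34.11.
Need Q such that Q × R$34.11 − R$1,734,600 = R$576,000, i.e. Q = R$2,310,600 / R$34.11 = 67,739.67 → 67,740.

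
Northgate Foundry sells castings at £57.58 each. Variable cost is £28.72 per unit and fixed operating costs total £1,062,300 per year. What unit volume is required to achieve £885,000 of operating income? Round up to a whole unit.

67,475 castings

Each unit contributes £57.58 − £28.72 = £28.86.
Required volume = (fixed costs + target profit) ÷ CM = (£1,062,300 + £885,000) ÷ £28.86 = 67,474.01, so 67,475 castings.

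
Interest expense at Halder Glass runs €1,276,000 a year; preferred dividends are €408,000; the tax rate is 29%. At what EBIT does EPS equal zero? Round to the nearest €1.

Grossing the preferred dividend up to pre-tax terms: €408,000 / (1 − 0.29) = €574,647.89.
Financial break-even EBIT = interest + D_p ÷ (1 − t) = €1,276,000 + €574,647.89 = €1,850,647.89.

€1,850,648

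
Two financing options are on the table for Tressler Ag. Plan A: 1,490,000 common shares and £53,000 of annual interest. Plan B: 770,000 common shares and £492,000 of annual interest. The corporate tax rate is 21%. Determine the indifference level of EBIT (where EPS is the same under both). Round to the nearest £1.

£961,486

At indifference, (EBIT − 53,000)(1 − t)/1,490,000 = (EBIT − 492,000)(1 − t)/770,000.
Cancelling (1 − t) and cross-multiplying: 770,000·(EBIT − 53,000) = 1,490,000·(EBIT − 492,000).
EBIT × (1,490,000 − 770,000) = 492,000 × 1,490,000 − 53,000 × 770,000 = 692,270,000,000, so EBIT = 692,270,000,000 ÷ 720,000 = 961,486.11.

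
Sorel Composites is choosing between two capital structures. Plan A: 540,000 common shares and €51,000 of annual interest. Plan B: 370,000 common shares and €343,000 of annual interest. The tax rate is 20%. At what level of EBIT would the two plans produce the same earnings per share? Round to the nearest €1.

At indifference, (EBIT − 51,000)(1 − t)/540,000 = (EBIT − 343,000)(1 − t)/370,000.
Cancelling (1 − t) and cross-multiplying: 370,000·(EBIT − 51,000) = 540,000·(EBIT − 343,000).
EBIT × (540,000 − 370,000) = 343,000 × 540,000 − 51,000 × 370,000 = 166,350,000,000, so EBIT = 166,350,000,000 ÷ 170,000 = 978,529.41.

€978,529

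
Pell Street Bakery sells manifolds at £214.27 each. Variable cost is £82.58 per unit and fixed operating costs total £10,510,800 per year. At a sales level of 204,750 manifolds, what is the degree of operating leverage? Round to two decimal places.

1.64

Total contribution margin = 204,750 × £131.69 = £26,963,527.50.
Operating income = contribution − fixed costs = £26,963,527.50 − £10,510,800 = £16,452,727.50.
DOL = contribution ÷ EBIT = £26,963,527.50 ÷ £16,452,727.50 = 1.6388.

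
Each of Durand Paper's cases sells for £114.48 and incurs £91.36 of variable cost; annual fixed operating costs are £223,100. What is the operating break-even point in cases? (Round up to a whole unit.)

Unit CM = price − variable cost = £114.48 − £91.36 = £23.12.
Break-even Q = £223,100 / £23.12 = 9,649.65 → 9,650 cases.

9,650 cases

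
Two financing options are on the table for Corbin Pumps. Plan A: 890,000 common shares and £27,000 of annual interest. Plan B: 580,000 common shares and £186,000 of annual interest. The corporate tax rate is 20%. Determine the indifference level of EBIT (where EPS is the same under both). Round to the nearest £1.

£483,484

Set EPS_A = EPS_B: (EBIT − £27,000)(1 − 0.20) ÷ 890,000 = (EBIT − £186,000)(1 − 0.20) ÷ 580,000.
Cancelling (1 − t) and cross-multiplying: 580,000·(EBIT − 27,000) = 890,000·(EBIT − 186,000).
Solving, EBIT = (186,000·890,000 − 27,000·580,000) / (890,000 − 580,000) = 149,880,000,000 / 310,000 = 483,483.87.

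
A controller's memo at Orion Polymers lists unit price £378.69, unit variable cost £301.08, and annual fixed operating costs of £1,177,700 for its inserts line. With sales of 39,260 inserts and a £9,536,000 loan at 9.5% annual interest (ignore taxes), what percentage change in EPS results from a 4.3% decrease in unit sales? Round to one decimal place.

Total contribution margin = 39,260 × £77.61 = £3,046,968.60.
Subtracting fixed costs: EBIT = £3,046,968.60 − £1,177,700 = £1,869,268.60.
Interest = £905,920.00, so EBIT − I = £963,348.60.
DCL = total CM / (EBIT − I) = £3,046,968.60 / £963,348.60 = 3.1629.
%ΔEPS = DCL × %ΔSales = 3.1629 × -4.3% = -13.6%.

-13.6%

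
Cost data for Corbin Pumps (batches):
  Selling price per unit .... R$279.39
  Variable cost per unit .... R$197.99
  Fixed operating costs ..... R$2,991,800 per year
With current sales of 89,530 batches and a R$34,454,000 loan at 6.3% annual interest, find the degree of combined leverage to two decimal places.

3.43

At 89,530 units, contribution = 89,530 × R$81.40 = R$7,287,742.00.
Subtracting fixed costs: EBIT = R$7,287,742.00 − R$2,991,800 = R$4,295,942.00. Interest = R$2,170,602.00, so EBIT − I = R$2,125,340.00.
DCL = contribution ÷ (EBIT − I) = R$7,287,742.00 ÷ R$2,125,340.00 = 3.4290.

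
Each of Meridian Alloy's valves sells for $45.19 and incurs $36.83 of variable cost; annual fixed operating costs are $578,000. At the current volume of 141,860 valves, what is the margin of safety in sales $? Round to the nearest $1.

$3,286,273

Each unit contributes $45.19 − $36.83 = $8.36. Break-even units = $578,000 ÷ $8.36 = 69,138.76; break-even revenue = 69,138.76 × $45.19 = $3,124,380.38.
Current sales = 141,860 × $45.19 = $6,410,653.40.
Margin of safety = $6,410,653.40 − $3,124,380.38 = $3,286,273.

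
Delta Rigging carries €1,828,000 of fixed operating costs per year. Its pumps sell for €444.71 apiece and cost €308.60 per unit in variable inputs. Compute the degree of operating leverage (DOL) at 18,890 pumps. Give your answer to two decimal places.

Total contribution margin = 18,890 × €136.11 = €2,571,117.90.
Subtracting fixed costs: EBIT = €2,571,117.90 − €1,828,000 = €743,117.90.
So DOL = total CM / EBIT = €2,571,117.90 / €743,117.90 = 3.4599.

3.46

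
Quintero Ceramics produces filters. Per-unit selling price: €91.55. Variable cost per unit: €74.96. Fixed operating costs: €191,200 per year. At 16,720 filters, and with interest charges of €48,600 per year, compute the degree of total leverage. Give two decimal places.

At 16,720 units, contribution = 16,720 × €16.59 = €277,384.80.
Operating income = contribution − fixed costs = €277,384.80 − €191,200 = €86,184.80. Interest = €48,600.00, so EBIT − I = €37,584.80.
DCL = contribution ÷ (EBIT − I) = €277,384.80 ÷ €37,584.80 = 7.3802.

7.38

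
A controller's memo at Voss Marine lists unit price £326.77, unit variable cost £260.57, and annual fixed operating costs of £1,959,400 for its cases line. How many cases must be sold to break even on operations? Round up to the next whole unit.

Each unit contributes £326.77 − £260.57 = £66.20.
Break-even Q = £1,959,400 / £66.20 = 29,598.19 → 29,599 cases.

29,599 cases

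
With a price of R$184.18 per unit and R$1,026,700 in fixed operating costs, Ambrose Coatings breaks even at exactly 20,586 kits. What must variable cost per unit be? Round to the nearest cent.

R$134.31

Contribution per unit must be FC / Q = R$1,026,700 / 20,586 = R$49.8737.
Variable cost per unit = R$184.18 − R$49.8737 = R$134.31.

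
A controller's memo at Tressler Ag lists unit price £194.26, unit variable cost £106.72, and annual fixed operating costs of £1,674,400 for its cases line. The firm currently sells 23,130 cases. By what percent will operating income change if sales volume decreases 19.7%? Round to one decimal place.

Contribution at this volume is 23,130 × £87.54 = £2,024,800.20.
Operating income = contribution − fixed costs = £2,024,800.20 − £1,674,400 = £350,400.20.
Degree of operating leverage = £2,024,800.20 / £350,400.20 = 5.7785.
%ΔEBIT = DOL × %ΔSales = 5.7785 × -19.7% = -113.8%.

-113.8%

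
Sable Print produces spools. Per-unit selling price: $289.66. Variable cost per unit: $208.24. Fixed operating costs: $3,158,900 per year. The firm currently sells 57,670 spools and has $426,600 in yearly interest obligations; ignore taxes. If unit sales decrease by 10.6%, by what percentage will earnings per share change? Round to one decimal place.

Contribution at this volume is 57,670 × $81.42 = $4,695,491.40.
Subtracting fixed costs: EBIT = $4,695,491.40 − $3,158,900 = $1,536,591.40.
After interest of $426,600.00, pre-tax earnings = $1,109,991.40.
DCL = total CM / (EBIT − I) = $4,695,491.40 / $1,109,991.40 = 4.2302.
%ΔEPS = DCL × %ΔSales = 4.2302 × -10.6% = -44.8%.

-44.8%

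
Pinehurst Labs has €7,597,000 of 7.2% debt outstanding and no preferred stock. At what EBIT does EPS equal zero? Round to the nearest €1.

Annual interest = 7.2% × €7,597,000 = €546,984.00.
With no preferred dividends, EPS = 0 when EBIT exactly covers interest, so the financial break-even EBIT is €546,984.00.

€546,984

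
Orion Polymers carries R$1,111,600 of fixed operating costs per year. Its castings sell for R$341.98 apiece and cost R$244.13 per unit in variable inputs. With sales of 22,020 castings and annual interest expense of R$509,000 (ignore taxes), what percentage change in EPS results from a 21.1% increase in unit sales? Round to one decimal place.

Contribution at this volume is 22,020 × R$97.85 = R$2,154,657.00.
Operating income = contribution − fixed costs = R$2,154,657.00 − R$1,111,600 = R$1,043,057.00.
Interest = R$509,000.00, so EBIT − I = R$534,057.00.
DCL = total CM / (EBIT − I) = R$2,154,657.00 / R$534,057.00 = 4.0345.
EPS therefore changes by 4.0345 × (+21.1%) = +85.1%.

+85.1%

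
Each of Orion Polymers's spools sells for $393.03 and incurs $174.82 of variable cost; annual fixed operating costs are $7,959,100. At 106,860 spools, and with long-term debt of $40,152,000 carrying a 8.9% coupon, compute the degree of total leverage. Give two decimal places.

At 106,860 units, contribution = 106,860 × $218.21 = $23,317,920.60.
Operating income = contribution − fixed costs = $23,317,920.60 − $7,959,100 = $15,358,820.60. Interest = $3,573,528.00, so EBIT − I = $11,785,292.60.
Degree of total leverage = total CM / (EBIT − interest) = $23,317,920.60 / $11,785,292.60 = 1.9786.

1.98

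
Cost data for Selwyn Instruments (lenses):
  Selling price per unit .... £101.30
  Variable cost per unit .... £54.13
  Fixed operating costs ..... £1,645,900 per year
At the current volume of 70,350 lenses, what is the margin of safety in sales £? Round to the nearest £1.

£3,591,800

Unit CM = price − variable cost = £101.30 − £54.13 = £47.17. Break-even units = £1,645,900 ÷ £47.17 = 34,892.94; break-even revenue = 34,892.94 × £101.30 = £3,534,654.87.
Actual sales revenue = 70,350 × £101.30 = £7,126,455.00.
Margin of safety = £7,126,455.00 − £3,534,654.87 = £3,591,800.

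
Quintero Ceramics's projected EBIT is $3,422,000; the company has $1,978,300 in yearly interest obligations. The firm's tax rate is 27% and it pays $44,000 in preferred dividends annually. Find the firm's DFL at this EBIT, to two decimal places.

2.47

Annual interest charges come to $1,978,300.00.
Pre-tax preferred-dividend burden = $44,000 ÷ (1 − 0.27) = $60,273.97.
DFL = EBIT ÷ [EBIT − I − D_p/(1−t)] = $3,422,000 ÷ [$3,422,000 − $1,978,300.00 − $60,273.97] = $3,422,000 ÷ $1,383,426.03 = 2.4736.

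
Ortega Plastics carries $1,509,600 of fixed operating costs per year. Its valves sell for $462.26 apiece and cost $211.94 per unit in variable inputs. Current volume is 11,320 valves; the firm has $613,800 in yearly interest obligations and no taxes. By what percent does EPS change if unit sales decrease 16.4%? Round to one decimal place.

Total contribution margin = 11,320 × $250.32 = $2,833,622.40.
Subtracting fixed costs: EBIT = $2,833,622.40 − $1,509,600 = $1,324,022.40.
Interest = $613,800.00, so EBIT − I = $710,222.40.
DCL = total CM / (EBIT − I) = $2,833,622.40 / $710,222.40 = 3.9898.
%ΔEPS = DCL × %ΔSales = 3.9898 × -16.4% = -65.4%.

-65.4%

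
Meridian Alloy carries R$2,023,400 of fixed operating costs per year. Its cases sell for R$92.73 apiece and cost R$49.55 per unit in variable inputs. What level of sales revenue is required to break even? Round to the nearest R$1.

Contribution margin per unit = R$92.73 − R$49.55 = R$43.18, a CM ratio of R$43.18 ÷ R$92.73 = 0.4657.
Break-even revenue = fixed costs × price ÷ CM = R$2,023,400 × R$92.73 ÷ R$43.18 = R$4,345,296.

R$4,345,296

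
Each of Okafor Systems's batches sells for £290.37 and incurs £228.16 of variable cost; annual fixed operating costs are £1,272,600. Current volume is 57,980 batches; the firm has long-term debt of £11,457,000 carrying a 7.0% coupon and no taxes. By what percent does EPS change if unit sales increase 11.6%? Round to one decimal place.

Total contribution margin = 57,980 × £62.21 = £3,606,935.80.
Operating income = contribution − fixed costs = £3,606,935.80 − £1,272,600 = £2,334,335.80.
After interest of £801,990.00, pre-tax earnings = £1,532,345.80.
Degree of combined leverage = contribution ÷ (EBIT − I) = £3,606,935.80 ÷ £1,532,345.80 = 2.3539.
EPS therefore changes by 2.3539 × (+11.6%) = +27.3%.

+27.3%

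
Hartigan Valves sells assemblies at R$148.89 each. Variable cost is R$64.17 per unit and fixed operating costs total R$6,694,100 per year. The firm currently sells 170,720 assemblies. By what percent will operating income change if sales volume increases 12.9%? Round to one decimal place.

Contribution at this volume is 170,720 × R$84.72 = R$14,463,398.40.
Subtracting fixed costs: EBIT = R$14,463,398.40 − R$6,694,100 = R$7,769,298.40.
Degree of operating leverage = R$14,463,398.40 / R$7,769,298.40 = 1.8616.
Operating income changes by 1.8616 × +12.9% = +24.0%.

+24.0%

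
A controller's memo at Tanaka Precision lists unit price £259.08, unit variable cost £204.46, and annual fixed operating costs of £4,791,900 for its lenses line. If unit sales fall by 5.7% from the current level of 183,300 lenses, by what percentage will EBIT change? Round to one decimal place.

-10.9%

At 183,300 units, contribution = 183,300 × £54.62 = £10,011,846.00.
EBIT = £10,011,846.00 − £4,791,900 = £5,219,946.00.
So DOL = total CM / EBIT = £10,011,846.00 / £5,219,946.00 = 1.9180.
%ΔEBIT = DOL × %ΔSales = 1.9180 × -5.7% = -10.9%.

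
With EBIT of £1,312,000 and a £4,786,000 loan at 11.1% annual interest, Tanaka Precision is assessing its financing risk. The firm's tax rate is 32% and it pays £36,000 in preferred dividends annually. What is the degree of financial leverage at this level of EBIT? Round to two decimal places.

Interest = £531,246.00.
Pre-tax preferred-dividend burden = £36,000 ÷ (1 − 0.32) = £52,941.18.
DFL = EBIT ÷ [EBIT − I − D_p/(1−t)] = £1,312,000 ÷ [£1,312,000 − £531,246.00 − £52,941.18] = £1,312,000 ÷ £727,812.82 = 1.8027.

1.80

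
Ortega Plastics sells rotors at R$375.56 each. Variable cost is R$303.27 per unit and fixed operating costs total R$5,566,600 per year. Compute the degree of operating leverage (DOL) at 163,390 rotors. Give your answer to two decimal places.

Total contribution margin = 163,390 × R$72.29 = R$11,811,463.10.
Subtracting fixed costs: EBIT = R$11,811,463.10 − R$5,566,600 = R$6,244,863.10.
DOL = contribution ÷ EBIT = R$11,811,463.10 ÷ R$6,244,863.10 = 1.8914.

1.89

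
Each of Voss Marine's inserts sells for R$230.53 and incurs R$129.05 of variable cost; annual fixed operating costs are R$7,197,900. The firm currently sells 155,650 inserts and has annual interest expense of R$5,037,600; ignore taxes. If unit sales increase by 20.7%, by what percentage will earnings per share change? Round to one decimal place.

+91.8%

Contribution at this volume is 155,650 × R$101.48 = R$15,795,362.00.
EBIT = R$15,795,362.00 − R$7,197,900 = R$8,597,462.00.
Interest = R$5,037,600.00, so EBIT − I = R$3,559,862.00.
DCL = total CM / (EBIT − I) = R$15,795,362.00 / R$3,559,862.00 = 4.4371.
EPS therefore changes by 4.4371 × (+20.7%) = +91.8%.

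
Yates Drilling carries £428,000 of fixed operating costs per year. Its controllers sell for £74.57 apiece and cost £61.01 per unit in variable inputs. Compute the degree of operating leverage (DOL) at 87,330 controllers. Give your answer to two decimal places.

1.57

At 87,330 units, contribution = 87,330 × £13.56 = £1,184,194.80.
EBIT = £1,184,194.80 − £428,000 = £756,194.80.
Degree of operating leverage = £1,184,194.80 / £756,194.80 = 1.5660.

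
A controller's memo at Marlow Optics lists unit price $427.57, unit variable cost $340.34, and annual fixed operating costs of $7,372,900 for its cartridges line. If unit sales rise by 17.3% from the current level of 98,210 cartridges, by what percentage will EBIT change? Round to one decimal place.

Total contribution margin = 98,210 × $87.23 = $8,566,858.30.
Operating income = contribution − fixed costs = $8,566,858.30 − $7,372,900 = $1,193,958.30.
Degree of operating leverage = $8,566,858.30 / $1,193,958.30 = 7.1752.
Operating income changes by 7.1752 × +17.3% = +124.1%.

+124.1%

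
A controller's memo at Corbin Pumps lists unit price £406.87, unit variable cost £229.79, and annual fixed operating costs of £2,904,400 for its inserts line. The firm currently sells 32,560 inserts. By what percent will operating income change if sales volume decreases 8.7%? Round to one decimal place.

Contribution at this volume is 32,560 × £177.08 = £5,765,724.80.
Subtracting fixed costs: EBIT = £5,765,724.80 − £2,904,400 = £2,861,324.80.
DOL = contribution ÷ EBIT = £5,765,724.80 ÷ £2,861,324.80 = 2.0151.
Operating income changes by 2.0151 × -8.7% = -17.5%.

-17.5%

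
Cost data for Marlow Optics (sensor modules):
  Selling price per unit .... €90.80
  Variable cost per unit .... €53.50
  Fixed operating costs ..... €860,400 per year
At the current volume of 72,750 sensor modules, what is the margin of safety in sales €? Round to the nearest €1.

Each unit contributes €90.80 − €53.50 = €37.30. Break-even units = €860,400 ÷ €37.30 = 23,067.02; break-even revenue = 23,067.02 × €90.80 = €2,094,485.79.
Actual sales revenue = 72,750 × €90.80 = €6,605,700.00.
Margin of safety = €6,605,700.00 − €2,094,485.79 = €4,511,214.

€4,511,214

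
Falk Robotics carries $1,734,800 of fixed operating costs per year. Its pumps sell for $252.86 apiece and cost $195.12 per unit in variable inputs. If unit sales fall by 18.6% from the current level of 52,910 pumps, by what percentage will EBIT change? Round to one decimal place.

At 52,910 units, contribution = 52,910 × $57.74 = $3,055,023.40.
Operating income = contribution − fixed costs = $3,055,023.40 − $1,734,800 = $1,320,223.40.
Degree of operating leverage = $3,055,023.40 / $1,320,223.40 = 2.3140.
So EBIT moves 2.3140 × (-18.6%) = -43.0%.

-43.0%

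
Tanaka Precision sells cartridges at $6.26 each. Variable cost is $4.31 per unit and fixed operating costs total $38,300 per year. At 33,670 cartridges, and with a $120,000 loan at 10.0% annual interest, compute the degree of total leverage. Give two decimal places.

4.28

Contribution at this volume is 33,670 × $1.95 = $65,656.50.
Operating income = contribution − fixed costs = $65,656.50 − $38,300 = $27,356.50. Interest = $12,000.00.
DOL = $65,656.50 ÷ $27,356.50 = 2.4000; DFL = $27,356.50 ÷ $15,356.50 = 1.7814.
DCL = DOL × DFL = 2.4000 × 1.7814 = 4.2754.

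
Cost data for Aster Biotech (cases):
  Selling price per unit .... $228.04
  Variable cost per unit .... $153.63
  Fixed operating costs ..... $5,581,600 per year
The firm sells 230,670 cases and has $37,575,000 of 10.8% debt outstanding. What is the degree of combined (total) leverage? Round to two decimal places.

2.28

At 230,670 units, contribution = 230,670 × $74.41 = $17,164,154.70.
EBIT = $17,164,154.70 − $5,581,600 = $11,582,554.70. Interest = $4,058,100.00, so EBIT − I = $7,524,454.70.
Degree of total leverage = total CM / (EBIT − interest) = $17,164,154.70 / $7,524,454.70 = 2.2811.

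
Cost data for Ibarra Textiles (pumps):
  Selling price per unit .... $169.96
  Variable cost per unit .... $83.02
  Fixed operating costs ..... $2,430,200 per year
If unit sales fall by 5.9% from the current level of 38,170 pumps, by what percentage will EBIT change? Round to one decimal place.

-22.0%

Total contribution margin = 38,170 × $86.94 = $3,318,499.80.
EBIT = $3,318,499.80 − $2,430,200 = $888,299.80.
So DOL = total CM / EBIT = $3,318,499.80 / $888,299.80 = 3.7358.
So EBIT moves 3.7358 × (-5.9%) = -22.0%.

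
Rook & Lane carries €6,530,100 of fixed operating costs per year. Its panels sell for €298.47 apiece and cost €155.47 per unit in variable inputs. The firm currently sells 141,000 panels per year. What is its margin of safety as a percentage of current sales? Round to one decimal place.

67.6%

Each unit contributes €298.47 − €155.47 = €143.00. Break-even units = €6,530,100 ÷ €143.00 = 45,665.03; break-even revenue = 45,665.03 × €298.47 = €13,629,642.99.
Current sales = 141,000 × €298.47 = €42,084,270.00.
Margin of safety = (€42,084,270.00 − €13,629,642.99) ÷ €42,084,270.00 = 67.6%.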